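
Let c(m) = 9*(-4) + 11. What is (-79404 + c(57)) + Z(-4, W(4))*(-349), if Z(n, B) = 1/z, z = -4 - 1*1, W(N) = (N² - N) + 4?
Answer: -396796/5 ≈ -79359.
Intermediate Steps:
W(N) = 4 + N² - N
z = -5 (z = -4 - 1 = -5)
c(m) = -25 (c(m) = -36 + 11 = -25)
Z(n, B) = -⅕ (Z(n, B) = 1/(-5) = -⅕)
(-79404 + c(57)) + Z(-4, W(4))*(-349) = (-79404 - 25) - ⅕*(-349) = -79429 + 349/5 = -396796/5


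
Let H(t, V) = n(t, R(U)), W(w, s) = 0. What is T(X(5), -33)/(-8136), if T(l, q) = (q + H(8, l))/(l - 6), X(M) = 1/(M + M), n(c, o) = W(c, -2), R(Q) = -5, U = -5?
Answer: -55/80004 ≈ -0.00068747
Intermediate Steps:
n(c, o) = 0
H(t, V) = 0
X(M) = 1/(2*M)
T(l, q) = q/(-6 + l) (T(l, q) = (q + 0)/(l - 6) = q/(-6 + l))
T(X(5), -33)/(-8136) = -33/(-6 + (½)/5)/(-8136) = -33/(-6 + (½)*(⅕))*(-1/8136) = -33/(-6 + ⅒)*(-1/8136) = -33/(-59/10)*(-1/8136) = -33*(-10/59)*(-1/8136) = (330/59)*(-1/8136) = -55/80004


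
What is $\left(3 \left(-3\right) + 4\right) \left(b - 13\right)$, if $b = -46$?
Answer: $295$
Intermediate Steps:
$\left(3 \left(-3\right) + 4\right) \left(b - 13\right) = \left(3 \left(-3\right) + 4\right) \left(-46 - 13\right) = \left(-9 + 4\right) \left(-59\right) = \left(-5\right) \left(-59\right) = 295$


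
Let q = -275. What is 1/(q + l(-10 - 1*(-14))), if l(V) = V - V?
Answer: -1/275 ≈ -0.0036364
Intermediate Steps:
l(V) = 0
1/(q + l(-10 - 1*(-14))) = 1/(-275 + 0) = 1/(-275) = -1/275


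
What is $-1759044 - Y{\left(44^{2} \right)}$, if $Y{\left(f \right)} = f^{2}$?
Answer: $-5507140$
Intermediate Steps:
$-1759044 - Y{\left(44^{2} \right)} = -1759044 - \left(44^{2}\right)^{2} = -1759044 - 1936^{2} = -1759044 - 3748096 = -5507140$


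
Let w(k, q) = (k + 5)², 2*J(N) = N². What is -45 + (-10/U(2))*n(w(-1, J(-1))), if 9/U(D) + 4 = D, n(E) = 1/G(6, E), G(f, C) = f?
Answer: -1205/27 ≈ -44.630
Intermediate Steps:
J(N) = N²/2
w(k, q) = (5 + k)²
n(E) = ⅙ (n(E) = 1/6 = ⅙)
U(D) = 9/(-4 + D)
-45 + (-10/U(2))*n(w(-1, J(-1))) = -45 - 10/(9/(-4 + 2))*(⅙) = -45 - 10/(9/(-2))*(⅙) = -45 - 10/(9*(-½))*(⅙) = -45 - 10/(-9/2)*(⅙) = -45 - 10*(-2/9)*(⅙) = -45 + (20/9)*(⅙) = -45 + 10/27 = -1205/27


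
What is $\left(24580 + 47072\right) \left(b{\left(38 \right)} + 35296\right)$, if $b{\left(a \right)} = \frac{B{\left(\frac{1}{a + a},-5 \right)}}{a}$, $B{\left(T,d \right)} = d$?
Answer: $\frac{48051371718}{19} \approx 2.529 \cdot 10^{9}$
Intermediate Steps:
$b{\left(a \right)} = - \frac{5}{a}$
$\left(24580 + 47072\right) \left(b{\left(38 \right)} + 35296\right) = \left(24580 + 47072\right) \left(- \frac{5}{38} + 35296\right) = 71652 \left(\left(-5\right) \frac{1}{38} + 35296\right) = 71652 \left(- \frac{5}{38} + 35296\right) = 71652 \cdot \frac{1341243}{38} = \frac{48051371718}{19}$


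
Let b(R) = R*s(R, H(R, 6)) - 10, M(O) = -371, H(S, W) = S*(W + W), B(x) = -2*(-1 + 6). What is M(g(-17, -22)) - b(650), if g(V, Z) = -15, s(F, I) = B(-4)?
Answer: 6139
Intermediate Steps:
B(x) = -10 (B(x) = -2*5 = -10)
H(S, W) = 2*S*W (H(S, W) = S*(2*W) = 2*S*W)
s(F, I) = -10
b(R) = -10 - 10*R (b(R) = R*(-10) - 10 = -10*R - 10 = -10 - 10*R)
M(g(-17, -22)) - b(650) = -371 - (-10 - 10*650) = -371 - (-10 - 6500) = -371 - 1*(-6510) = -371 + 6510 = 6139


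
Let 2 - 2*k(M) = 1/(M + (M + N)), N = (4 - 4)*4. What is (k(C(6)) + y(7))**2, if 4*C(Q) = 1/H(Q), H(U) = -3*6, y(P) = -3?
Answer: 256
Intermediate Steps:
N = 0 (N = 0*4 = 0)
H(U) = -18
C(Q) = -1/72 (C(Q) = (1/4)/(-18) = (1/4)*(-1/18) = -1/72)
k(M) = 1 - 1/(4*M) (k(M) = 1 - 1/(2*(M + (M + 0))) = 1 - 1/(2*(M + M)) = 1 - 1/(2*M)/2 = 1 - 1/(4*M))
(k(C(6)) + y(7))**2 = ((-1/4 - 1/72)/(-1/72) - 3)**2 = (-72*(-19/72) - 3)**2 = (19 - 3)**2 = 16**2 = 256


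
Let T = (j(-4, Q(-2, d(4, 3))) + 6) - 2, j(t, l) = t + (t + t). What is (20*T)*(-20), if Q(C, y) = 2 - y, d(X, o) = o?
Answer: 3200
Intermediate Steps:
j(t, l) = 3*t (j(t, l) = t + 2*t = 3*t)
T = -8 (T = (3*(-4) + 6) - 2 = (-12 + 6) - 2 = -6 - 2 = -8)
(20*T)*(-20) = (20*(-8))*(-20) = -160*(-20) = 3200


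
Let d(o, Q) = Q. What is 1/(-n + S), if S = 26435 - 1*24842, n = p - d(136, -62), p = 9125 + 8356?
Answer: -1/15950 ≈ -6.2696e-5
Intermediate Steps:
p = 17481
n = 17543 (n = 17481 - 1*(-62) = 17481 + 62 = 17543)
S = 1593 (S = 26435 - 24842 = 1593)
1/(-n + S) = 1/(-1*17543 + 1593) = 1/(-17543 + 1593) = 1/(-15950) = -1/15950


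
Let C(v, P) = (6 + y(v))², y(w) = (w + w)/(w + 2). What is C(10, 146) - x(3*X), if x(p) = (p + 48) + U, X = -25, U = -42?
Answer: 1150/9 ≈ 127.78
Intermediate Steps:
y(w) = 2*w/(2 + w) (y(w) = (2*w)/(2 + w) = 2*w/(2 + w))
x(p) = 6 + p (x(p) = (p + 48) - 42 = (48 + p) - 42 = 6 + p)
C(v, P) = (6 + 2*v/(2 + v))²
C(10, 146) - x(3*X) = 16*(3 + 2*10)²/(2 + 10)² - (6 + 3*(-25)) = 16*(3 + 20)²/12² - (6 - 75) = 16*(1/144)*23² - 1*(-69) = 16*(1/144)*529 + 69 = 529/9 + 69 = 1150/9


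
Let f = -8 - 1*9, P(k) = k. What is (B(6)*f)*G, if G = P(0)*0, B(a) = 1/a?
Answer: 0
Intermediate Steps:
B(a) = 1/a
f = -17 (f = -8 - 9 = -17)
G = 0 (G = 0*0 = 0)
(B(6)*f)*G = (-17/6)*0 = ((1/6)*(-17))*0 = -17/6*0 = 0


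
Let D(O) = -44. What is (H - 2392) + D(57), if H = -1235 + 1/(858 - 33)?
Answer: -3028574/825 ≈ -3671.0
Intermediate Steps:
H = -1018874/825 (H = -1235 + 1/825 = -1018874/825 ≈ -1235.0)
(H - 2392) + D(57) = (-1018874/825 - 2392) - 44 = -2992274/825 - 44 = -3028574/825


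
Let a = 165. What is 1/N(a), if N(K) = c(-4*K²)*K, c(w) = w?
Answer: -1/17968500 ≈ -5.5653e-8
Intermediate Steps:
N(K) = -4*K³ (N(K) = (-4*K²)*K = -4*K³)
1/N(a) = 1/(-4*165³) = 1/(-4*4492125) = 1/(-17968500) = -1/17968500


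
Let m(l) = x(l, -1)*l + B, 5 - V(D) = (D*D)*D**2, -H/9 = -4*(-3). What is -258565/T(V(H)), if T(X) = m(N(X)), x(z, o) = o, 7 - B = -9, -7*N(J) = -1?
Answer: -1809955/111 ≈ -16306.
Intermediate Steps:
N(J) = 1/7 (N(J) = -1/7*(-1) = 1/7)
H = -108 (H = -(-36)*(-3) = -9*12 = -108)
B = 16 (B = 7 - 1*(-9) = 7 + 9 = 16)
V(D) = 5 - D**4 (V(D) = 5 - D*D*D**2 = 5 - D**2*D**2 = 5 - D**4)
m(l) = 16 - l (m(l) = -l + 16 = 16 - l)
T(X) = 111/7 (T(X) = 16 - 1*1/7 = 16 - 1/7 = 111/7)
-258565/T(V(H)) = -258565/111/7 = -258565*7/111 = -1809955/111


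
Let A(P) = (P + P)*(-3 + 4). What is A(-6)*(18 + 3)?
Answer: -252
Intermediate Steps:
A(P) = 2*P (A(P) = (2*P)*1 = 2*P)
A(-6)*(18 + 3) = (2*(-6))*(18 + 3) = -12*21 = -252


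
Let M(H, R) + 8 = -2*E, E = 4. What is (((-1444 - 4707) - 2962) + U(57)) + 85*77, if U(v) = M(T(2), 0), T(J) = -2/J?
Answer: -2584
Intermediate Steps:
M(H, R) = -16 (M(H, R) = -8 - 2*4 = -8 - 8 = -16)
U(v) = -16
(((-1444 - 4707) - 2962) + U(57)) + 85*77 = (((-1444 - 4707) - 2962) - 16) + 85*77 = ((-6151 - 2962) - 16) + 6545 = (-9113 - 16) + 6545 = -9129 + 6545 = -2584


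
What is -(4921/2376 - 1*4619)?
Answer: 10969823/2376 ≈ 4616.9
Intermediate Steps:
-(4921/2376 - 1*4619) = -(4921*(1/2376) - 4619) = -(4921/2376 - 4619) = -1*(-10969823/2376) = 10969823/2376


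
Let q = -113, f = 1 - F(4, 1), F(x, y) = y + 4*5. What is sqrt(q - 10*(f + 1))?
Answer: sqrt(77) ≈ 8.7750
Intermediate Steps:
F(x, y) = 20 + y (F(x, y) = y + 20 = 20 + y)
f = -20 (f = 1 - (20 + 1) = 1 - 1*21 = 1 - 21 = -20)
sqrt(q - 10*(f + 1)) = sqrt(-113 - 10*(-20 + 1)) = sqrt(-113 - 10*(-19)) = sqrt(-113 + 190) = sqrt(77)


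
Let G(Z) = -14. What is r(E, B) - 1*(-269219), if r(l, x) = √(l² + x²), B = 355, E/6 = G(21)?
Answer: 269219 + √133081 ≈ 2.6958e+5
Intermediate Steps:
E = -84 (E = 6*(-14) = -84)
r(E, B) - 1*(-269219) = √((-84)² + 355²) - 1*(-269219) = √(7056 + 126025) + 269219 = √133081 + 269219 = 269219 + √133081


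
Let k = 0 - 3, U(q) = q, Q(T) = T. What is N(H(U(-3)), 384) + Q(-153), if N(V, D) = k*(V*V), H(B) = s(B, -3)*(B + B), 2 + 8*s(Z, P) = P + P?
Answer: -261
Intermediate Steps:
s(Z, P) = -¼ + P/4 (s(Z, P) = -¼ + (P + P)/8 = -¼ + (2*P)/8 = -¼ + P/4)
k = -3
H(B) = -2*B (H(B) = (-¼ + (¼)*(-3))*(B + B) = (-¼ - ¾)*(2*B) = -2*B)
N(V, D) = -3*V² (N(V, D) = -3*V*V = -3*V²)
N(H(U(-3)), 384) + Q(-153) = -3*(-2*(-3))² - 153 = -3*6² - 153 = -3*36 - 153 = -108 - 153 = -261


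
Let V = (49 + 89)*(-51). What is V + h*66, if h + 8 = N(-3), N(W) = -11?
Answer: -8292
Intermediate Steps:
h = -19 (h = -8 - 11 = -19)
V = -7038 (V = 138*(-51) = -7038)
V + h*66 = -7038 - 19*66 = -7038 - 1254 = -8292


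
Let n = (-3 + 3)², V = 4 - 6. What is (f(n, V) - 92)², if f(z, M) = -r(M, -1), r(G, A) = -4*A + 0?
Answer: 9216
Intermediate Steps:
r(G, A) = -4*A
V = -2
n = 0 (n = 0² = 0)
f(z, M) = -4 (f(z, M) = -(-4)*(-1) = -1*4 = -4)
(f(n, V) - 92)² = (-4 - 92)² = (-96)² = 9216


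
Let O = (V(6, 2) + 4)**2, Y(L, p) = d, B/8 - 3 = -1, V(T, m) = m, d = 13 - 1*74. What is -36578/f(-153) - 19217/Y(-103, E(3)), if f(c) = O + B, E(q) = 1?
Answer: -615987/1586 ≈ -388.39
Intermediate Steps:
d = -61 (d = 13 - 74 = -61)
B = 16 (B = 24 + 8*(-1) = 24 - 8 = 16)
Y(L, p) = -61
O = 36 (O = (2 + 4)**2 = 6**2 = 36)
f(c) = 52 (f(c) = 36 + 16 = 52)
-36578/f(-153) - 19217/Y(-103, E(3)) = -36578/52 - 19217/(-61) = -36578*1/52 - 19217*(-1/61) = -18289/26 + 19217/61 = -615987/1586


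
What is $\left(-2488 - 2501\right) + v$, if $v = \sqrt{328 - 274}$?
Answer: $-4989 + 3 \sqrt{6} \approx -4981.6$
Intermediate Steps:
$v = 3 \sqrt{6}$ ($v = \sqrt{54} = 3 \sqrt{6} \approx 7.3485$)
$\left(-2488 - 2501\right) + v = \left(-2488 - 2501\right) + 3 \sqrt{6} = -4989 + 3 \sqrt{6}$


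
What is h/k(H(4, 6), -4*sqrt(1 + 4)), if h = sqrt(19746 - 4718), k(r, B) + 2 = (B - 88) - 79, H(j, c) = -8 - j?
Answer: -5746*sqrt(13)/28481 + 136*sqrt(65)/28481 ≈ -0.68892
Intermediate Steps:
k(r, B) = -169 + B (k(r, B) = -2 + ((B - 88) - 79) = -2 + ((-88 + B) - 79) = -2 + (-167 + B) = -169 + B)
h = 34*sqrt(13) (h = sqrt(15028) = 34*sqrt(13) ≈ 122.59)
h/k(H(4, 6), -4*sqrt(1 + 4)) = (34*sqrt(13))/(-169 - 4*sqrt(1 + 4)) = (34*sqrt(13))/(-169 - 4*sqrt(5)) = 34*sqrt(13)/(-169 - 4*sqrt(5))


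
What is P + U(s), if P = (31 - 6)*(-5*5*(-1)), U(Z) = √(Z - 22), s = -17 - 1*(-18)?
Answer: 625 + I*√21 ≈ 625.0 + 4.5826*I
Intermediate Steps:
s = 1 (s = -17 + 18 = 1)
U(Z) = √(-22 + Z)
P = 625 (P = 25*(-25*(-1)) = 25*25 = 625)
P + U(s) = 625 + √(-22 + 1) = 625 + √(-21) = 625 + I*√21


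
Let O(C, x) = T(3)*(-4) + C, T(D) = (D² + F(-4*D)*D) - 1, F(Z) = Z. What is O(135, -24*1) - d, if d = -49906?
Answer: 50153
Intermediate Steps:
T(D) = -1 - 3*D² (T(D) = (D² + (-4*D)*D) - 1 = (D² - 4*D²) - 1 = -3*D² - 1 = -1 - 3*D²)
O(C, x) = 112 + C (O(C, x) = (-1 - 3*3²)*(-4) + C = (-1 - 3*9)*(-4) + C = (-1 - 27)*(-4) + C = -28*(-4) + C = 112 + C)
O(135, -24*1) - d = (112 + 135) - 1*(-49906) = 247 + 49906 = 50153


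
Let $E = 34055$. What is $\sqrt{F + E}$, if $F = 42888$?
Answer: $\sqrt{76943} \approx 277.39$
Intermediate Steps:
$\sqrt{F + E} = \sqrt{42888 + 34055} = \sqrt{76943}$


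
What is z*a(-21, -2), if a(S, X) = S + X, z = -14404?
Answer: 331292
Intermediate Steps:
z*a(-21, -2) = -14404*(-21 - 2) = -14404*(-23) = 331292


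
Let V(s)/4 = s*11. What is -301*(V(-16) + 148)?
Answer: 167356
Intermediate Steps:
V(s) = 44*s (V(s) = 4*(s*11) = 4*(11*s) = 44*s)
-301*(V(-16) + 148) = -301*(44*(-16) + 148) = -301*(-704 + 148) = -301*(-556) = 167356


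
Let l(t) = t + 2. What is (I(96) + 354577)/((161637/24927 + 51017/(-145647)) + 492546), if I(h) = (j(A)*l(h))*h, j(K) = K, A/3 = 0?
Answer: 61300331590653/85153885187774 ≈ 0.71988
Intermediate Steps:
A = 0 (A = 3*0 = 0)
l(t) = 2 + t
I(h) = 0 (I(h) = (0*(2 + h))*h = 0*h = 0)
(I(96) + 354577)/((161637/24927 + 51017/(-145647)) + 492546) = (0 + 354577)/((161637/24927 + 51017/(-145647)) + 492546) = 354577/((161637*(1/24927) + 51017*(-1/145647)) + 492546) = 354577/((7697/1187 - 51017/145647) + 492546) = 354577/(1060487780/172882989 + 492546) = 354577/(85153885187774/172882989) = 354577*(172882989/85153885187774) = 61300331590653/85153885187774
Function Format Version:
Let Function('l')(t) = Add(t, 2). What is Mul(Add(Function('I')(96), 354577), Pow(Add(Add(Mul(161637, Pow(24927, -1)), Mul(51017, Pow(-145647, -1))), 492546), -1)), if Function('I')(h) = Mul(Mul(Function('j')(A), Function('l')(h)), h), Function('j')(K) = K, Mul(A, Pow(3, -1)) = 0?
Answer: Rational(61300331590653, 85153885187774) ≈ 0.71988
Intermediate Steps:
A = 0 (A = Mul(3, 0) = 0)
Function('l')(t) = Add(2, t)
Function('I')(h) = 0 (Function('I')(h) = Mul(Mul(0, Add(2, h)), h) = Mul(0, h) = 0)
Mul(Add(Function('I')(96), 354577), Pow(Add(Add(Mul(161637, Pow(24927, -1)), Mul(51017, Pow(-145647, -1))), 492546), -1)) = Mul(Add(0, 354577), Pow(Add(Add(Mul(161637, Pow(24927, -1)), Mul(51017, Pow(-145647, -1))), 492546), -1)) = Mul(354577, Pow(Add(Add(Mul(161637, Rational(1, 24927)), Mul(51017, Rational(-1, 145647))), 492546), -1)) = Mul(354577, Pow(Add(Add(Rational(7697, 1187), Rational(-51017, 145647)), 492546), -1)) = Mul(354577, Pow(Add(Rational(1060487780, 172882989), 492546), -1)) = Mul(354577, Pow(Rational(85153885187774, 172882989), -1)) = Mul(354577, Rational(172882989, 85153885187774)) = Rational(61300331590653, 85153885187774)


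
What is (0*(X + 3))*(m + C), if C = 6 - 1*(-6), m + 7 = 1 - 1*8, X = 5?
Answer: 0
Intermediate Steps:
m = -14 (m = -7 + (1 - 1*8) = -7 + (1 - 8) = -7 - 7 = -14)
C = 12 (C = 6 + 6 = 12)
(0*(X + 3))*(m + C) = (0*(5 + 3))*(-14 + 12) = (0*8)*(-2) = 0*(-2) = 0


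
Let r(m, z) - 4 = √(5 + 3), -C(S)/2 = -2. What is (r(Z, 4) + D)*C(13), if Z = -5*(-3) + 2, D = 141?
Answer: 580 + 8*√2 ≈ 591.31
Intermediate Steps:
C(S) = 4 (C(S) = -2*(-2) = 4)
Z = 17 (Z = 15 + 2 = 17)
r(m, z) = 4 + 2*√2 (r(m, z) = 4 + √(5 + 3) = 4 + √8 = 4 + 2*√2)
(r(Z, 4) + D)*C(13) = ((4 + 2*√2) + 141)*4 = (145 + 2*√2)*4 = 580 + 8*√2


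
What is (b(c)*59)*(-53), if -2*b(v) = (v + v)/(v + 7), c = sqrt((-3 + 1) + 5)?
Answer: -9381/46 + 21889*sqrt(3)/46 ≈ 620.26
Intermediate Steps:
c = sqrt(3) (c = sqrt(-2 + 5) = sqrt(3) ≈ 1.7320)
b(v) = -v/(7 + v) (b(v) = -(v + v)/(2*(v + 7)) = -2*v/(2*(7 + v)) = -v/(7 + v))
(b(c)*59)*(-53) = (-sqrt(3)/(7 + sqrt(3))*59)*(-53) = -59*sqrt(3)/(7 + sqrt(3))*(-53) = 3127*sqrt(3)/(7 + sqrt(3))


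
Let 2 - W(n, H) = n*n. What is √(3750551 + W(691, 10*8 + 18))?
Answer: 4*√204567 ≈ 1809.2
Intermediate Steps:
W(n, H) = 2 - n² (W(n, H) = 2 - n*n = 2 - n²)
√(3750551 + W(691, 10*8 + 18)) = √(3750551 + (2 - 1*691²)) = √(3750551 + (2 - 1*477481)) = √(3750551 + (2 - 477481)) = √(3750551 - 477479) = √3273072 = 4*√204567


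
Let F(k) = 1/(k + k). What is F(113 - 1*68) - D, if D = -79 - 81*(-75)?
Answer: -539639/90 ≈ -5996.0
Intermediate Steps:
D = 5996 (D = -79 + 6075 = 5996)
F(k) = 1/(2*k)
F(113 - 1*68) - D = 1/(2*(113 - 1*68)) - 1*5996 = 1/(2*(113 - 68)) - 5996 = (½)/45 - 5996 = (½)*(1/45) - 5996 = 1/90 - 5996 = -539639/90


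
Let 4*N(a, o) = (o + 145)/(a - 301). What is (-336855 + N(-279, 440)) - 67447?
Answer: -187596245/464 ≈ -4.0430e+5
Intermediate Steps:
N(a, o) = (145 + o)/(4*(-301 + a)) (N(a, o) = ((o + 145)/(a - 301))/4 = ((145 + o)/(-301 + a))/4 = (145 + o)/(4*(-301 + a)))
(-336855 + N(-279, 440)) - 67447 = (-336855 + (145 + 440)/(4*(-301 - 279))) - 67447 = (-336855 + (¼)*585/(-580)) - 67447 = (-336855 + (¼)*(-1/580)*585) - 67447 = (-336855 - 117/464) - 67447 = -156300837/464 - 67447 = -187596245/464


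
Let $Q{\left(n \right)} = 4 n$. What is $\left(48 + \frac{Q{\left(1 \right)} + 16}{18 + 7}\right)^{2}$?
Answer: $\frac{59536}{25} \approx 2381.4$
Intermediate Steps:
$\left(48 + \frac{Q{\left(1 \right)} + 16}{18 + 7}\right)^{2} = \left(48 + \frac{4 \cdot 1 + 16}{18 + 7}\right)^{2} = \left(48 + \frac{4 + 16}{25}\right)^{2} = \left(48 + 20 \cdot \frac{1}{25}\right)^{2} = \left(48 + \frac{4}{5}\right)^{2} = \left(\frac{244}{5}\right)^{2} = \frac{59536}{25}$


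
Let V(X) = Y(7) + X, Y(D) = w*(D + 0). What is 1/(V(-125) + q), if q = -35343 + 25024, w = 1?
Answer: -1/10437 ≈ -9.5813e-5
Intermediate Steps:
Y(D) = D (Y(D) = 1*(D + 0) = 1*D = D)
V(X) = 7 + X
q = -10319
1/(V(-125) + q) = 1/((7 - 125) - 10319) = 1/(-118 - 10319) = 1/(-10437) = -1/10437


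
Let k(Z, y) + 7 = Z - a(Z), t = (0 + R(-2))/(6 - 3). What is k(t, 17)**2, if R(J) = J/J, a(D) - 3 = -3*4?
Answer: 49/9 ≈ 5.4444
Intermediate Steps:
a(D) = -9 (a(D) = 3 - 3*4 = 3 - 12 = -9)
R(J) = 1
t = 1/3 (t = (0 + 1)/(6 - 3) = 1/3 ≈ 0.33333)
k(Z, y) = 2 + Z (k(Z, y) = -7 + (Z - 1*(-9)) = -7 + (Z + 9) = -7 + (9 + Z) = 2 + Z)
k(t, 17)**2 = (2 + 1/3)**2 = (7/3)**2 = 49/9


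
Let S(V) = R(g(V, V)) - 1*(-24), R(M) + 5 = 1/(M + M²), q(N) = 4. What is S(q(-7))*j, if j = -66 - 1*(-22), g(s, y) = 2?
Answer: -2530/3 ≈ -843.33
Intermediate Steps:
j = -44 (j = -66 + 22 = -44)
R(M) = -5 + 1/(M + M²)
S(V) = 115/6 (S(V) = (1 - 5*2 - 5*2²)/(2*(1 + 2)) - 1*(-24) = (½)*(1 - 10 - 5*4)/3 + 24 = (½)*(⅓)*(1 - 10 - 20) + 24 = (½)*(⅓)*(-29) + 24 = -29/6 + 24 = 115/6)
S(q(-7))*j = (115/6)*(-44) = -2530/3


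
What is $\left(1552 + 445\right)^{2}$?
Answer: $3988009$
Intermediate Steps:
$\left(1552 + 445\right)^{2} = 1997^{2} = 3988009$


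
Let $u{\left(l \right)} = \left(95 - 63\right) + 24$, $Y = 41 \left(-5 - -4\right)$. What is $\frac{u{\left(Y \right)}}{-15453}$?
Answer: $- \frac{56}{15453} \approx -0.0036239$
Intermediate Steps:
$Y = -41$ ($Y = 41 \left(-5 + 4\right) = 41 \left(-1\right) = -41$)
$u{\left(l \right)} = 56$ ($u{\left(l \right)} = 32 + 24 = 56$)
$\frac{u{\left(Y \right)}}{-15453} = \frac{56}{-15453} = 56 \left(- \frac{1}{15453}\right) = - \frac{56}{15453}$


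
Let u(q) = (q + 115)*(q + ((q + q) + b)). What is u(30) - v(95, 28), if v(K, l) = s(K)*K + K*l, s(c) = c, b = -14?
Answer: -665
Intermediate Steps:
u(q) = (-14 + 3*q)*(115 + q) (u(q) = (q + 115)*(q + ((q + q) - 14)) = (115 + q)*(q + (2*q - 14)) = (115 + q)*(q + (-14 + 2*q)) = (115 + q)*(-14 + 3*q) = (-14 + 3*q)*(115 + q))
v(K, l) = K² + K*l (v(K, l) = K*K + K*l = K² + K*l)
u(30) - v(95, 28) = (-1610 + 3*30² + 331*30) - 95*(95 + 28) = (-1610 + 3*900 + 9930) - 95*123 = (-1610 + 2700 + 9930) - 1*11685 = 11020 - 11685 = -665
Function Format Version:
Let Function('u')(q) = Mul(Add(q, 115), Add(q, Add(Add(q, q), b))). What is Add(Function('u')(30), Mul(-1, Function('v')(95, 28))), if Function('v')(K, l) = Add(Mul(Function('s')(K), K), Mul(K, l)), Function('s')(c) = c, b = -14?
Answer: -665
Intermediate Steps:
Function('u')(q) = Mul(Add(-14, Mul(3, q)), Add(115, q)) (Function('u')(q) = Mul(Add(q, 115), Add(q, Add(Add(q, q), -14))) = Mul(Add(115, q), Add(q, Add(Mul(2, q), -14))) = Mul(Add(115, q), Add(q, Add(-14, Mul(2, q)))) = Mul(Add(115, q), Add(-14, Mul(3, q))) = Mul(Add(-14, Mul(3, q)), Add(115, q)))
Function('v')(K, l) = Add(Pow(K, 2), Mul(K, l)) (Function('v')(K, l) = Add(Mul(K, K), Mul(K, l)) = Add(Pow(K, 2), Mul(K, l)))
Add(Function('u')(30), Mul(-1, Function('v')(95, 28))) = Add(Add(-1610, Mul(3, Pow(30, 2)), Mul(331, 30)), Mul(-1, Mul(95, Add(95, 28)))) = Add(Add(-1610, Mul(3, 900), 9930), Mul(-1, Mul(95, 123))) = Add(Add(-1610, 2700, 9930), Mul(-1, 11685)) = Add(11020, -11685) = -665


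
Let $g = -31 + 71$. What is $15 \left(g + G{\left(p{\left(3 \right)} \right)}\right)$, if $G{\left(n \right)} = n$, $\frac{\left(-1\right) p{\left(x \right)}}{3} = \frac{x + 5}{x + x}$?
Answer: $540$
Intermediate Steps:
$p{\left(x \right)} = - \frac{3 \left(5 + x\right)}{2 x}$ ($p{\left(x \right)} = - 3 \frac{x + 5}{x + x} = - 3 \frac{5 + x}{2 x} = - \frac{3 \left(5 + x\right)}{2 x}$)
$g = 40$
$15 \left(g + G{\left(p{\left(3 \right)} \right)}\right) = 15 \left(40 + \frac{3 \left(-5 - 3\right)}{2 \cdot 3}\right) = 15 \left(40 + \frac{3}{2} \cdot \frac{1}{3} \left(-5 - 3\right)\right) = 15 \left(40 + \frac{3}{2} \cdot \frac{1}{3} \left(-8\right)\right) = 15 \left(40 - 4\right) = 15 \cdot 36 = 540$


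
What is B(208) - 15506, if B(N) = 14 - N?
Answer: -15700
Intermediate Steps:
B(208) - 15506 = (14 - 1*208) - 15506 = (14 - 208) - 15506 = -194 - 15506 = -15700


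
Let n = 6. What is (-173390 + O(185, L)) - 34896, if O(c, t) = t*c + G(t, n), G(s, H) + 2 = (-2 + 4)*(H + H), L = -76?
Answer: -222324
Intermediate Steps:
G(s, H) = -2 + 4*H (G(s, H) = -2 + (-2 + 4)*(H + H) = -2 + 2*(2*H) = -2 + 4*H)
O(c, t) = 22 + c*t (O(c, t) = t*c + (-2 + 4*6) = c*t + (-2 + 24) = c*t + 22 = 22 + c*t)
(-173390 + O(185, L)) - 34896 = (-173390 + (22 + 185*(-76))) - 34896 = (-173390 + (22 - 14060)) - 34896 = (-173390 - 14038) - 34896 = -187428 - 34896 = -222324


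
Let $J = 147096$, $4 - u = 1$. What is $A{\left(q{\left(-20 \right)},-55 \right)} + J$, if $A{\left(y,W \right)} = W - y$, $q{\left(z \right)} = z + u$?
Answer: $147058$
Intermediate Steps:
$u = 3$ ($u = 4 - 1 = 3$)
$q{\left(z \right)} = 3 + z$ ($q{\left(z \right)} = z + 3 = 3 + z$)
$A{\left(q{\left(-20 \right)},-55 \right)} + J = \left(-55 - \left(3 - 20\right)\right) + 147096 = \left(-55 - -17\right) + 147096 = \left(-55 + 17\right) + 147096 = -38 + 147096 = 147058$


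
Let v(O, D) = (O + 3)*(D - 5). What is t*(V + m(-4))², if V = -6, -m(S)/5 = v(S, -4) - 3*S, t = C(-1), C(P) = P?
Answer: -12321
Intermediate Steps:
v(O, D) = (-5 + D)*(3 + O) (v(O, D) = (3 + O)*(-5 + D) = (-5 + D)*(3 + O))
t = -1
m(S) = 135 + 60*S (m(S) = -5*((-15 - 5*S + 3*(-4) - 4*S) - 3*S) = -5*((-15 - 5*S - 12 - 4*S) - 3*S) = -5*((-27 - 9*S) - 3*S) = -5*(-27 - 12*S) = 135 + 60*S)
t*(V + m(-4))² = -(-6 + (135 + 60*(-4)))² = -(-6 + (135 - 240))² = -(-6 - 105)² = -1*(-111)² = -1*12321 = -12321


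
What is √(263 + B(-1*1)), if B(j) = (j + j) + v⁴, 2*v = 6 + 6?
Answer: 3*√173 ≈ 39.459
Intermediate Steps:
v = 6 (v = (6 + 6)/2 = (½)*12 = 6)
B(j) = 1296 + 2*j (B(j) = (j + j) + 6⁴ = 2*j + 1296 = 1296 + 2*j)
√(263 + B(-1*1)) = √(263 + (1296 + 2*(-1*1))) = √(263 + (1296 + 2*(-1))) = √(263 + (1296 - 2)) = √(263 + 1294) = √1557 = 3*√173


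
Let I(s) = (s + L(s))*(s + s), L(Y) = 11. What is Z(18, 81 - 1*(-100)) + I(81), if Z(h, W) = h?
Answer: 14922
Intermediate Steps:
I(s) = 2*s*(11 + s) (I(s) = (s + 11)*(s + s) = (11 + s)*(2*s) = 2*s*(11 + s))
Z(18, 81 - 1*(-100)) + I(81) = 18 + 2*81*(11 + 81) = 18 + 2*81*92 = 18 + 14904 = 14922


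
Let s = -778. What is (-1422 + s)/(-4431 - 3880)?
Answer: 2200/8311 ≈ 0.26471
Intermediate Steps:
(-1422 + s)/(-4431 - 3880) = (-1422 - 778)/(-4431 - 3880) = -2200/(-8311) = -2200*(-1/8311) = 2200/8311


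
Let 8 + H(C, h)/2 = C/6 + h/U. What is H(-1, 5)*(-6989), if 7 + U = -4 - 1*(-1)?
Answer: 363428/3 ≈ 1.2114e+5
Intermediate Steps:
U = -10 (U = -7 + (-4 - 1*(-1)) = -7 + (-4 + 1) = -7 - 3 = -10)
H(C, h) = -16 - h/5 + C/3 (H(C, h) = -16 + 2*(C/6 + h/(-10)) = -16 + 2*(C*(⅙) + h*(-⅒)) = -16 + 2*(C/6 - h/10) = -16 + 2*(-h/10 + C/6) = -16 + (-h/5 + C/3) = -16 - h/5 + C/3)
H(-1, 5)*(-6989) = (-16 - ⅕*5 + (⅓)*(-1))*(-6989) = (-16 - 1 - ⅓)*(-6989) = -52/3*(-6989) = 363428/3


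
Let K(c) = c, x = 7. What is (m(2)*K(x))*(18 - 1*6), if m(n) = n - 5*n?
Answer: -672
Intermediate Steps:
m(n) = -4*n
(m(2)*K(x))*(18 - 1*6) = (-4*2*7)*(18 - 1*6) = (-8*7)*(18 - 6) = -56*12 = -672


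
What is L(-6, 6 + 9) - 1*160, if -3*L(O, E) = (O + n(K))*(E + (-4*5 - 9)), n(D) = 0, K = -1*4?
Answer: -188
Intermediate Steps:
K = -4
L(O, E) = -O*(-29 + E)/3 (L(O, E) = -(O + 0)*(E + (-4*5 - 9))/3 = -O*(E + (-20 - 9))/3 = -O*(E - 29)/3 = -O*(-29 + E)/3)
L(-6, 6 + 9) - 1*160 = (⅓)*(-6)*(29 - (6 + 9)) - 1*160 = (⅓)*(-6)*(29 - 1*15) - 160 = (⅓)*(-6)*(29 - 15) - 160 = (⅓)*(-6)*14 - 160 = -28 - 160 = -188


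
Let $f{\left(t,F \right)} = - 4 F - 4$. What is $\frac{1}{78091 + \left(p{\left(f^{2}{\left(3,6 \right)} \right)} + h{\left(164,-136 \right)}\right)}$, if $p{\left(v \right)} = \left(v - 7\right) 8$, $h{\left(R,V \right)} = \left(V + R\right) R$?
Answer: $\frac{1}{88899} \approx 1.1249 \cdot 10^{-5}$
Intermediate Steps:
$f{\left(t,F \right)} = -4 - 4 F$
$h{\left(R,V \right)} = R \left(R + V\right)$ ($h{\left(R,V \right)} = \left(R + V\right) R = R \left(R + V\right)$)
$p{\left(v \right)} = -56 + 8 v$ ($p{\left(v \right)} = \left(-7 + v\right) 8 = -56 + 8 v$)
$\frac{1}{78091 + \left(p{\left(f^{2}{\left(3,6 \right)} \right)} + h{\left(164,-136 \right)}\right)} = \frac{1}{78091 - \left(56 - 164 \left(164 - 136\right) - 8 \left(-4 - 24\right)^{2}\right)} = \frac{1}{78091 - \left(-4536 - 8 \left(-4 - 24\right)^{2}\right)} = \frac{1}{78091 + \left(\left(-56 + 8 \left(-28\right)^{2}\right) + 4592\right)} = \frac{1}{78091 + \left(\left(-56 + 8 \cdot 784\right) + 4592\right)} = \frac{1}{78091 + \left(\left(-56 + 6272\right) + 4592\right)} = \frac{1}{78091 + \left(6216 + 4592\right)} = \frac{1}{78091 + 10808} = \frac{1}{88899}$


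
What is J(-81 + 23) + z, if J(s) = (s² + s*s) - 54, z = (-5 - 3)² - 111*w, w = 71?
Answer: -1143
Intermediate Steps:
z = -7817 (z = (-5 - 3)² - 111*71 = (-8)² - 7881 = 64 - 7881 = -7817)
J(s) = -54 + 2*s² (J(s) = (s² + s²) - 54 = 2*s² - 54 = -54 + 2*s²)
J(-81 + 23) + z = (-54 + 2*(-81 + 23)²) - 7817 = (-54 + 2*(-58)²) - 7817 = (-54 + 2*3364) - 7817 = (-54 + 6728) - 7817 = 6674 - 7817 = -1143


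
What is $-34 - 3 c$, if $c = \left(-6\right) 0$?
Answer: $-34$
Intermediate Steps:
$c = 0$
$-34 - 3 c = -34 - 0 = -34 + 0 = -34$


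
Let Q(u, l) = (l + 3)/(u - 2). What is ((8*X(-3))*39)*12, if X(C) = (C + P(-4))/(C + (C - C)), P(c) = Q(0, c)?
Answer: 3120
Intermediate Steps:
Q(u, l) = (3 + l)/(-2 + u)
P(c) = -3/2 - c/2 (P(c) = (3 + c)/(-2 + 0) = (3 + c)/(-2) = -(3 + c)/2 = -3/2 - c/2)
X(C) = (½ + C)/C (X(C) = (C + (-3/2 - ½*(-4)))/(C + (C - C)) = (C + (-3/2 + 2))/(C + 0) = (C + ½)/C = (½ + C)/C)
((8*X(-3))*39)*12 = ((8*((½ - 3)/(-3)))*39)*12 = ((8*(-⅓*(-5/2)))*39)*12 = ((8*(⅚))*39)*12 = ((20/3)*39)*12 = 260*12 = 3120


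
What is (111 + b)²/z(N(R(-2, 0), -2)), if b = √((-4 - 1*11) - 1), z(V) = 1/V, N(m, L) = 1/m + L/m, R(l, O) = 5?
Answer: -2461 - 888*I/5 ≈ -2461.0 - 177.6*I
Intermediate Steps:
N(m, L) = 1/m + L/m
b = 4*I (b = √((-4 - 11) - 1) = √(-15 - 1) = √(-16) = 4*I ≈ 4.0*I)
(111 + b)²/z(N(R(-2, 0), -2)) = (111 + 4*I)²/(1/((1 - 2)/5)) = (111 + 4*I)²/(1/((⅕)*(-1))) = (111 + 4*I)²/(1/(-⅕)) = (111 + 4*I)²/(-5) = (111 + 4*I)²*(-⅕) = -(111 + 4*I)²/5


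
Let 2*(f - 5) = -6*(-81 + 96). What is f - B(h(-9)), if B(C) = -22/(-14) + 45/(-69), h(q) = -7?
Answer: -6588/161 ≈ -40.919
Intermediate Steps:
B(C) = 148/161 (B(C) = -22*(-1/14) + 45*(-1/69) = 11/7 - 15/23 = 148/161)
f = -40 (f = 5 + (-6*(-81 + 96))/2 = 5 + (-6*15)/2 = 5 + (½)*(-90) = 5 - 45 = -40)
f - B(h(-9)) = -40 - 1*148/161 = -40 - 148/161 = -6588/161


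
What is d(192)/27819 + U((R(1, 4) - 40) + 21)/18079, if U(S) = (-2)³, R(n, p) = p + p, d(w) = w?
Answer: 1082872/167646567 ≈ 0.0064593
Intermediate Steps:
R(n, p) = 2*p
U(S) = -8
d(192)/27819 + U((R(1, 4) - 40) + 21)/18079 = 192/27819 - 8/18079 = 192*(1/27819) - 8*1/18079 = 64/9273 - 8/18079 = 1082872/167646567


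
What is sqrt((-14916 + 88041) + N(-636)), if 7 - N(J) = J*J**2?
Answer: 2*sqrt(64333147) ≈ 16042.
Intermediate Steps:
N(J) = 7 - J**3 (N(J) = 7 - J*J**2 = 7 - J**3)
sqrt((-14916 + 88041) + N(-636)) = sqrt((-14916 + 88041) + (7 - 1*(-636)**3)) = sqrt(73125 + (7 - 1*(-257259456))) = sqrt(73125 + (7 + 257259456)) = sqrt(73125 + 257259463) = sqrt(257332588) = 2*sqrt(64333147)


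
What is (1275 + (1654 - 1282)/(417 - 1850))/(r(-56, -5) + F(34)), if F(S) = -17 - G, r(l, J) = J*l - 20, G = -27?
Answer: 202967/42990 ≈ 4.7213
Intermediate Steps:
r(l, J) = -20 + J*l
F(S) = 10 (F(S) = -17 - 1*(-27) = -17 + 27 = 10)
(1275 + (1654 - 1282)/(417 - 1850))/(r(-56, -5) + F(34)) = (1275 + (1654 - 1282)/(417 - 1850))/((-20 - 5*(-56)) + 10) = (1275 + 372/(-1433))/((-20 + 280) + 10) = (1275 + 372*(-1/1433))/(260 + 10) = (1275 - 372/1433)/270 = (1826703/1433)*(1/270) = 202967/42990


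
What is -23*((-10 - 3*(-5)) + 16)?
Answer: -483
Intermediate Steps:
-23*((-10 - 3*(-5)) + 16) = -23*((-10 + 15) + 16) = -23*(5 + 16) = -23*21 = -483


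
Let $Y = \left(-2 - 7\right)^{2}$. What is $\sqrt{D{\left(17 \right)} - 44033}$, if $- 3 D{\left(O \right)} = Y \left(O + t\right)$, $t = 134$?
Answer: $i \sqrt{48110} \approx 219.34 i$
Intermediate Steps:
$Y = 81$ ($Y = \left(-9\right)^{2} = 81$)
$D{\left(O \right)} = -3618 - 27 O$ ($D{\left(O \right)} = - \frac{81 \left(O + 134\right)}{3} = - \frac{81 \left(134 + O\right)}{3} = - \frac{10854 + 81 O}{3} = -3618 - 27 O$)
$\sqrt{D{\left(17 \right)} - 44033} = \sqrt{\left(-3618 - 459\right) - 44033} = \sqrt{-4077 - 44033} = \sqrt{-48110} = i \sqrt{48110}$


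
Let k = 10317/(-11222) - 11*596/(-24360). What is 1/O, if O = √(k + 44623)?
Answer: √397603700507265/4212126707 ≈ 0.0047339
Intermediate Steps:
k = -61378/94395 (k = 10317*(-1/11222) - 6556*(-1/24360) = -57/62 + 1639/6090 = -61378/94395 ≈ -0.65022)
O = √397603700507265/94395 (O = √(-61378/94395 + 44623) = √(4212126707/94395) = √397603700507265/94395 ≈ 211.24)
1/O = 1/(√397603700507265/94395) = √397603700507265/4212126707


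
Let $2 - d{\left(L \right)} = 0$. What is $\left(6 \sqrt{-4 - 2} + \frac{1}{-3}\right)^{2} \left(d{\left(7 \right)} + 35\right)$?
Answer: $- \frac{71891}{9} - 148 i \sqrt{6} \approx -7987.9 - 362.52 i$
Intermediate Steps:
$d{\left(L \right)} = 2$ ($d{\left(L \right)} = 2 - 0 = 2 + 0 = 2$)
$\left(6 \sqrt{-4 - 2} + \frac{1}{-3}\right)^{2} \left(d{\left(7 \right)} + 35\right) = \left(6 \sqrt{-4 - 2} + \frac{1}{-3}\right)^{2} \left(2 + 35\right) = \left(6 \sqrt{-6} - \frac{1}{3}\right)^{2} \cdot 37 = \left(6 i \sqrt{6} - \frac{1}{3}\right)^{2} \cdot 37 = \left(- \frac{1}{3} + 6 i \sqrt{6}\right)^{2} \cdot 37 = 37 \left(- \frac{1}{3} + 6 i \sqrt{6}\right)^{2}$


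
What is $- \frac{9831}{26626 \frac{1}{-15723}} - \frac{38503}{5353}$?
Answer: $\frac{826403087111}{142528978} \approx 5798.1$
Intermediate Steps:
$- \frac{9831}{26626 \frac{1}{-15723}} - \frac{38503}{5353} = - \frac{9831}{26626 \left(- \frac{1}{15723}\right)} - \frac{38503}{5353} = - \frac{9831}{- \frac{26626}{15723}} - \frac{38503}{5353} = \left(-9831\right) \left(- \frac{15723}{26626}\right) - \frac{38503}{5353} = \frac{154572813}{26626} - \frac{38503}{5353} = \frac{826403087111}{142528978}$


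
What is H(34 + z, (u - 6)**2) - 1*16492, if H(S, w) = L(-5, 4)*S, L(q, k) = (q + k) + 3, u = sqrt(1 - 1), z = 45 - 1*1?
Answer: -16336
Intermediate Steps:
z = 44 (z = 45 - 1 = 44)
u = 0 (u = sqrt(0) = 0)
L(q, k) = 3 + k + q (L(q, k) = (k + q) + 3 = 3 + k + q)
H(S, w) = 2*S (H(S, w) = (3 + 4 - 5)*S = 2*S)
H(34 + z, (u - 6)**2) - 1*16492 = 2*(34 + 44) - 1*16492 = 2*78 - 16492 = 156 - 16492 = -16336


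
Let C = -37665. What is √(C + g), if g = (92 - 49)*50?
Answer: I*√35515 ≈ 188.45*I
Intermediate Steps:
g = 2150 (g = 43*50 = 2150)
√(C + g) = √(-37665 + 2150) = √(-35515) = I*√35515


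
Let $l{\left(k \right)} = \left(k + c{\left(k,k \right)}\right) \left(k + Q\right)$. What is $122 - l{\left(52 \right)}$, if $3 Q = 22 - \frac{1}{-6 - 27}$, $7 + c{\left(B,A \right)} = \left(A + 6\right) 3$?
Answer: $- \frac{424849}{33} \approx -12874.0$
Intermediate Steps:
$c{\left(B,A \right)} = 11 + 3 A$ ($c{\left(B,A \right)} = -7 + \left(A + 6\right) 3 = -7 + \left(6 + A\right) 3 = -7 + \left(18 + 3 A\right) = 11 + 3 A$)
$Q = \frac{727}{99}$ ($Q = \frac{22 - \frac{1}{-6 - 27}}{3} = \frac{22 - \frac{1}{-33}}{3} = \frac{22 - - \frac{1}{33}}{3} = \frac{22 + \frac{1}{33}}{3} = \frac{1}{3} \cdot \frac{727}{33} = \frac{727}{99} \approx 7.3434$)
$l{\left(k \right)} = \left(11 + 4 k\right) \left(\frac{727}{99} + k\right)$ ($l{\left(k \right)} = \left(k + \left(11 + 3 k\right)\right) \left(k + \frac{727}{99}\right) = \left(11 + 4 k\right) \left(\frac{727}{99} + k\right)$)
$122 - l{\left(52 \right)} = 122 - \left(\frac{727}{9} + 4 \cdot 52^{2} + \frac{3997}{99} \cdot 52\right) = 122 - \left(\frac{727}{9} + 4 \cdot 2704 + \frac{207844}{99}\right) = 122 - \left(\frac{727}{9} + 10816 + \frac{207844}{99}\right) = 122 - \frac{428875}{33} = - \frac{424849}{33}$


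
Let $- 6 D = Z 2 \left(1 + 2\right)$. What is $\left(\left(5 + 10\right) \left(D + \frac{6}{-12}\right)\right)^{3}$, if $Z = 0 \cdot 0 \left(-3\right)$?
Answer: $- \frac{3375}{8} \approx -421.88$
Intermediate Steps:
$Z = 0$ ($Z = 0 \left(-3\right) = 0$)
$D = 0$ ($D = - \frac{0 \cdot 2 \left(1 + 2\right)}{6} = - \frac{0 \cdot 3}{6} = \left(- \frac{1}{6}\right) 0 = 0$)
$\left(\left(5 + 10\right) \left(D + \frac{6}{-12}\right)\right)^{3} = \left(\left(5 + 10\right) \left(0 + \frac{6}{-12}\right)\right)^{3} = \left(15 \left(0 + 6 \left(- \frac{1}{12}\right)\right)\right)^{3} = \left(15 \left(0 - \frac{1}{2}\right)\right)^{3} = \left(15 \left(- \frac{1}{2}\right)\right)^{3} = \left(- \frac{15}{2}\right)^{3} = - \frac{3375}{8}$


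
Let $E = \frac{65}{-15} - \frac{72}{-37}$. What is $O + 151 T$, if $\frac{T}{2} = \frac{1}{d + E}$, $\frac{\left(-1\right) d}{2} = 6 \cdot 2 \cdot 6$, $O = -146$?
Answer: $- \frac{2405876}{16249} \approx -148.06$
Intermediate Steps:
$d = -144$ ($d = - 2 \cdot 6 \cdot 2 \cdot 6 = - 2 \cdot 12 \cdot 6 = \left(-2\right) 72 = -144$)
$E = - \frac{265}{111}$ ($E = 65 \left(- \frac{1}{15}\right) - - \frac{72}{37} = - \frac{13}{3} + \frac{72}{37} = - \frac{265}{111} \approx -2.3874$)
$T = - \frac{222}{16249}$ ($T = \frac{2}{-144 - \frac{265}{111}} = \frac{2}{- \frac{16249}{111}} = 2 \left(- \frac{111}{16249}\right) = - \frac{222}{16249} \approx -0.013662$)
$O + 151 T = -146 + 151 \left(- \frac{222}{16249}\right) = -146 - \frac{33522}{16249} = - \frac{2405876}{16249}$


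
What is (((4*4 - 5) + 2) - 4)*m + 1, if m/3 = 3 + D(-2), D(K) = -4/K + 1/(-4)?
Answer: 517/4 ≈ 129.25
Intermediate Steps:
D(K) = -¼ - 4/K (D(K) = -4/K + 1*(-¼) = -4/K - ¼ = -¼ - 4/K)
m = 57/4 (m = 3*(3 + (¼)*(-16 - 1*(-2))/(-2)) = 3*(3 + (¼)*(-½)*(-16 + 2)) = 3*(3 + (¼)*(-½)*(-14)) = 3*(3 + 7/4) = 3*(19/4) = 57/4 ≈ 14.250)
(((4*4 - 5) + 2) - 4)*m + 1 = (((4*4 - 5) + 2) - 4)*(57/4) + 1 = (((16 - 5) + 2) - 4)*(57/4) + 1 = ((11 + 2) - 4)*(57/4) + 1 = (13 - 4)*(57/4) + 1 = 9*(57/4) + 1 = 513/4 + 1 = 517/4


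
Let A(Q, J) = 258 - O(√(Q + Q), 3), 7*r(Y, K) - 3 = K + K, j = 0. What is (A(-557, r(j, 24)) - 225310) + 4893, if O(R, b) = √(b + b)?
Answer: -220159 - √6 ≈ -2.2016e+5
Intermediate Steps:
O(R, b) = √2*√b (O(R, b) = √(2*b) = √2*√b)
r(Y, K) = 3/7 + 2*K/7 (r(Y, K) = 3/7 + (K + K)/7 = 3/7 + (2*K)/7 = 3/7 + 2*K/7)
A(Q, J) = 258 - √6 (A(Q, J) = 258 - √2*√3 = 258 - √6)
(A(-557, r(j, 24)) - 225310) + 4893 = ((258 - √6) - 225310) + 4893 = (-225052 - √6) + 4893 = -220159 - √6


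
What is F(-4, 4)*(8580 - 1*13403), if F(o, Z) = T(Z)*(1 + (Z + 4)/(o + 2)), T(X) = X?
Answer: 57876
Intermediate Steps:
F(o, Z) = Z*(1 + (4 + Z)/(2 + o)) (F(o, Z) = Z*(1 + (Z + 4)/(o + 2)) = Z*(1 + (4 + Z)/(2 + o)))
F(-4, 4)*(8580 - 1*13403) = (4*(6 + 4 - 4)/(2 - 4))*(8580 - 1*13403) = (4*6/(-2))*(8580 - 13403) = (4*(-½)*6)*(-4823) = -12*(-4823) = 57876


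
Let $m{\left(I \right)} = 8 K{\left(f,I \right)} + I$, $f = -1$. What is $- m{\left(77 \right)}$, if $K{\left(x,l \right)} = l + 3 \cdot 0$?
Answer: $-693$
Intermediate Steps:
$K{\left(x,l \right)} = l$ ($K{\left(x,l \right)} = l + 0 = l$)
$m{\left(I \right)} = 9 I$ ($m{\left(I \right)} = 8 I + I = 9 I$)
$- m{\left(77 \right)} = - 9 \cdot 77 = \left(-1\right) 693 = -693$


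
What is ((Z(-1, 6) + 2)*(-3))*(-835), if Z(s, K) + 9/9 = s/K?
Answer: 4175/2 ≈ 2087.5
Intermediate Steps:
Z(s, K) = -1 + s/K
((Z(-1, 6) + 2)*(-3))*(-835) = (((-1 - 1*6)/6 + 2)*(-3))*(-835) = (((-1 - 6)/6 + 2)*(-3))*(-835) = (((1/6)*(-7) + 2)*(-3))*(-835) = ((-7/6 + 2)*(-3))*(-835) = ((5/6)*(-3))*(-835) = -5/2*(-835) = 4175/2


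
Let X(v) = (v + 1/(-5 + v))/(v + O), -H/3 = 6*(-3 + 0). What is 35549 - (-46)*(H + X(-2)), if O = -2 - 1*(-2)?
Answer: 266576/7 ≈ 38082.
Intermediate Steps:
O = 0 (O = -2 + 2 = 0)
H = 54 (H = -18*(-3 + 0) = -18*(-3) = -3*(-18) = 54)
X(v) = (v + 1/(-5 + v))/v (X(v) = (v + 1/(-5 + v))/(v + 0) = (v + 1/(-5 + v))/v)
35549 - (-46)*(H + X(-2)) = 35549 - (-46)*(54 + (1 + (-2)² - 5*(-2))/((-2)*(-5 - 2))) = 35549 - (-46)*(54 - ½*(1 + 4 + 10)/(-7)) = 35549 - (-46)*(54 - ½*(-⅐)*15) = 35549 - (-46)*(54 + 15/14) = 35549 - (-46)*771/14 = 35549 - 1*(-17733/7) = 35549 + 17733/7 = 266576/7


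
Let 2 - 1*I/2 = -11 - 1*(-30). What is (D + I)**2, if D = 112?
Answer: 6084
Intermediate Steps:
I = -34 (I = 4 - 2*(-11 - 1*(-30)) = 4 - 2*(-11 + 30) = 4 - 2*19 = 4 - 38 = -34)
(D + I)**2 = (112 - 34)**2 = 78**2 = 6084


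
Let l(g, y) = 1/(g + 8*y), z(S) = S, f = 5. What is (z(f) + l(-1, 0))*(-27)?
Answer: -108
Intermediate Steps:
(z(f) + l(-1, 0))*(-27) = (5 + 1/(-1 + 8*0))*(-27) = (5 + 1/(-1 + 0))*(-27) = (5 + 1/(-1))*(-27) = (5 - 1)*(-27) = 4*(-27) = -108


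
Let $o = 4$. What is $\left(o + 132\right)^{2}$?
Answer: $18496$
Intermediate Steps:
$\left(o + 132\right)^{2} = \left(4 + 132\right)^{2} = 136^{2} = 18496$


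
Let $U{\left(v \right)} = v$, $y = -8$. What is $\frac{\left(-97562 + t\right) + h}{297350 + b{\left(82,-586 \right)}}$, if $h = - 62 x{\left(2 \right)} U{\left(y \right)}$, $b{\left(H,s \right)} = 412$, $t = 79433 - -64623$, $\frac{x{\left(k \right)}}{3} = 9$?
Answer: $\frac{9981}{49627} \approx 0.20112$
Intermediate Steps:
$x{\left(k \right)} = 27$ ($x{\left(k \right)} = 3 \cdot 9 = 27$)
$t = 144056$ ($t = 79433 + 64623 = 144056$)
$h = 13392$ ($h = \left(-62\right) 27 \left(-8\right) = \left(-1674\right) \left(-8\right) = 13392$)
$\frac{\left(-97562 + t\right) + h}{297350 + b{\left(82,-586 \right)}} = \frac{\left(-97562 + 144056\right) + 13392}{297350 + 412} = \frac{46494 + 13392}{297762} = 59886 \cdot \frac{1}{297762} = \frac{9981}{49627}$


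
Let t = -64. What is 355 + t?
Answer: 291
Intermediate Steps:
355 + t = 355 - 64 = 291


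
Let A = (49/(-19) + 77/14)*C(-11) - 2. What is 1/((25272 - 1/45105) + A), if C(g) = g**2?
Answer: 1713990/43918332517 ≈ 3.9027e-5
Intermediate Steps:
A = 13355/38 (A = (49/(-19) + 77/14)*(-11)**2 - 2 = (49*(-1/19) + 77*(1/14))*121 - 2 = (-49/19 + 11/2)*121 - 2 = (111/38)*121 - 2 = 13431/38 - 2 = 13355/38 ≈ 351.45)
1/((25272 - 1/45105) + A) = 1/((25272 - 1/45105) + 13355/38) = 1/(1139893559/45105 + 13355/38) = 1/(43918332517/1713990) = 1713990/43918332517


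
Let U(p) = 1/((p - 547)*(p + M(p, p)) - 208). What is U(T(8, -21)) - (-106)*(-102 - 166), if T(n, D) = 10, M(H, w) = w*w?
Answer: -1683969425/59278 ≈ -28408.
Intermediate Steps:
M(H, w) = w**2
U(p) = 1/(-208 + (-547 + p)*(p + p**2)) (U(p) = 1/((p - 547)*(p + p**2) - 208) = 1/((-547 + p)*(p + p**2) - 208) = 1/(-208 + (-547 + p)*(p + p**2)))
U(T(8, -21)) - (-106)*(-102 - 166) = 1/(-208 + 10**3 - 547*10 - 546*10**2) - (-106)*(-102 - 166) = 1/(-208 + 1000 - 5470 - 546*100) - (-106)*(-268) = 1/(-208 + 1000 - 5470 - 54600) - 1*28408 = 1/(-59278) - 28408 = -1/59278 - 28408 = -1683969425/59278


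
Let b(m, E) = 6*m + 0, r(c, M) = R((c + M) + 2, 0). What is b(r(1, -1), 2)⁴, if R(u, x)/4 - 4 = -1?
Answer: 26873856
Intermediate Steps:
R(u, x) = 12 (R(u, x) = 16 + 4*(-1) = 16 - 4 = 12)
r(c, M) = 12
b(m, E) = 6*m
b(r(1, -1), 2)⁴ = (6*12)⁴ = 72⁴ = 26873856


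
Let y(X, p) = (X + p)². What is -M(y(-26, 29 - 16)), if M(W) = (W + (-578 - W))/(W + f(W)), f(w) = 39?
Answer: 289/104 ≈ 2.7788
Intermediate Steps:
M(W) = -578/(39 + W) (M(W) = (W + (-578 - W))/(W + 39) = -578/(39 + W))
-M(y(-26, 29 - 16)) = -(-578)/(39 + (-26 + (29 - 16))²) = -(-578)/(39 + (-26 + 13)²) = -(-578)/(39 + (-13)²) = -(-578)/(39 + 169) = -(-578)/208 = -1*(-289/104) = 289/104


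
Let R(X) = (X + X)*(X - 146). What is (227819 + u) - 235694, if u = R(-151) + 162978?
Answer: 244797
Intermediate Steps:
R(X) = 2*X*(-146 + X) (R(X) = (2*X)*(-146 + X) = 2*X*(-146 + X))
u = 252672 (u = 2*(-151)*(-146 - 151) + 162978 = 2*(-151)*(-297) + 162978 = 89694 + 162978 = 252672)
(227819 + u) - 235694 = (227819 + 252672) - 235694 = 480491 - 235694 = 244797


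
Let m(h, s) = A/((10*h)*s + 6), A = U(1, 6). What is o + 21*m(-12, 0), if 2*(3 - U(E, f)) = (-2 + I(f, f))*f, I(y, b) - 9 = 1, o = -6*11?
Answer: -279/2 ≈ -139.50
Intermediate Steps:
o = -66
I(y, b) = 10 (I(y, b) = 9 + 1 = 10)
U(E, f) = 3 - 4*f (U(E, f) = 3 - (-2 + 10)*f/2 = 3 - 4*f)
A = -21 (A = 3 - 4*6 = 3 - 24 = -21)
m(h, s) = -21/(6 + 10*h*s) (m(h, s) = -21/((10*h)*s + 6) = -21/(10*h*s + 6) = -21/(6 + 10*h*s))
o + 21*m(-12, 0) = -66 + 21*(-21/(6 + 10*(-12)*0)) = -66 + 21*(-21/(6 + 0)) = -66 + 21*(-21/6) = -66 + 21*(-21*⅙) = -66 + 21*(-7/2) = -66 - 147/2 = -279/2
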